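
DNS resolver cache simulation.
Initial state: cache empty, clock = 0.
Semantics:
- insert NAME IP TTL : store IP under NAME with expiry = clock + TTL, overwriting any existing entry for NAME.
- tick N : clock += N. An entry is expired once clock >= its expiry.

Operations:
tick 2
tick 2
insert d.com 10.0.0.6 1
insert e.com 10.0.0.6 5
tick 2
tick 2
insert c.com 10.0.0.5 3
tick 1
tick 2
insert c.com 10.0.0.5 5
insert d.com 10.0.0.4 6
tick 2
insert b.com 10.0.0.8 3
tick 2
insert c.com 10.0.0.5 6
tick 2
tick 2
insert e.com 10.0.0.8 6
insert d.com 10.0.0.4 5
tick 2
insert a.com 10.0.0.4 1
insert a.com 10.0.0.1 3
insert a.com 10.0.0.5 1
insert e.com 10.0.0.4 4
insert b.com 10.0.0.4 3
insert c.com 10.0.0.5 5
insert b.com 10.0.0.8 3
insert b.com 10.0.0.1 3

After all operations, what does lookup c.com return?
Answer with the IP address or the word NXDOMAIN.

Op 1: tick 2 -> clock=2.
Op 2: tick 2 -> clock=4.
Op 3: insert d.com -> 10.0.0.6 (expiry=4+1=5). clock=4
Op 4: insert e.com -> 10.0.0.6 (expiry=4+5=9). clock=4
Op 5: tick 2 -> clock=6. purged={d.com}
Op 6: tick 2 -> clock=8.
Op 7: insert c.com -> 10.0.0.5 (expiry=8+3=11). clock=8
Op 8: tick 1 -> clock=9. purged={e.com}
Op 9: tick 2 -> clock=11. purged={c.com}
Op 10: insert c.com -> 10.0.0.5 (expiry=11+5=16). clock=11
Op 11: insert d.com -> 10.0.0.4 (expiry=11+6=17). clock=11
Op 12: tick 2 -> clock=13.
Op 13: insert b.com -> 10.0.0.8 (expiry=13+3=16). clock=13
Op 14: tick 2 -> clock=15.
Op 15: insert c.com -> 10.0.0.5 (expiry=15+6=21). clock=15
Op 16: tick 2 -> clock=17. purged={b.com,d.com}
Op 17: tick 2 -> clock=19.
Op 18: insert e.com -> 10.0.0.8 (expiry=19+6=25). clock=19
Op 19: insert d.com -> 10.0.0.4 (expiry=19+5=24). clock=19
Op 20: tick 2 -> clock=21. purged={c.com}
Op 21: insert a.com -> 10.0.0.4 (expiry=21+1=22). clock=21
Op 22: insert a.com -> 10.0.0.1 (expiry=21+3=24). clock=21
Op 23: insert a.com -> 10.0.0.5 (expiry=21+1=22). clock=21
Op 24: insert e.com -> 10.0.0.4 (expiry=21+4=25). clock=21
Op 25: insert b.com -> 10.0.0.4 (expiry=21+3=24). clock=21
Op 26: insert c.com -> 10.0.0.5 (expiry=21+5=26). clock=21
Op 27: insert b.com -> 10.0.0.8 (expiry=21+3=24). clock=21
Op 28: insert b.com -> 10.0.0.1 (expiry=21+3=24). clock=21
lookup c.com: present, ip=10.0.0.5 expiry=26 > clock=21

Answer: 10.0.0.5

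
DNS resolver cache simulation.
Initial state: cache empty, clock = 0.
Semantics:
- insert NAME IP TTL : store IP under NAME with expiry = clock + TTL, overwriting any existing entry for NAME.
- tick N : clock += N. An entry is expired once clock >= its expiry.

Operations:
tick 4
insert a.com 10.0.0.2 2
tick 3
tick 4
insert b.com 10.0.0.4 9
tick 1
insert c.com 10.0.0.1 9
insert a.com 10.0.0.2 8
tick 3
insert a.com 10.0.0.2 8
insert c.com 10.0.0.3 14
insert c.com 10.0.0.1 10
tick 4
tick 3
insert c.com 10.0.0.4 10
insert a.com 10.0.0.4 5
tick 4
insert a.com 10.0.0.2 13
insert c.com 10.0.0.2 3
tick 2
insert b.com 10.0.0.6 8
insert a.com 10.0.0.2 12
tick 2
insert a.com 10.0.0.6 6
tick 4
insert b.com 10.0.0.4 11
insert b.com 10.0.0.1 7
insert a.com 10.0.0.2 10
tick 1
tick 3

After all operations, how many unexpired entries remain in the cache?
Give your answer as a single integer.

Answer: 2

Derivation:
Op 1: tick 4 -> clock=4.
Op 2: insert a.com -> 10.0.0.2 (expiry=4+2=6). clock=4
Op 3: tick 3 -> clock=7. purged={a.com}
Op 4: tick 4 -> clock=11.
Op 5: insert b.com -> 10.0.0.4 (expiry=11+9=20). clock=11
Op 6: tick 1 -> clock=12.
Op 7: insert c.com -> 10.0.0.1 (expiry=12+9=21). clock=12
Op 8: insert a.com -> 10.0.0.2 (expiry=12+8=20). clock=12
Op 9: tick 3 -> clock=15.
Op 10: insert a.com -> 10.0.0.2 (expiry=15+8=23). clock=15
Op 11: insert c.com -> 10.0.0.3 (expiry=15+14=29). clock=15
Op 12: insert c.com -> 10.0.0.1 (expiry=15+10=25). clock=15
Op 13: tick 4 -> clock=19.
Op 14: tick 3 -> clock=22. purged={b.com}
Op 15: insert c.com -> 10.0.0.4 (expiry=22+10=32). clock=22
Op 16: insert a.com -> 10.0.0.4 (expiry=22+5=27). clock=22
Op 17: tick 4 -> clock=26.
Op 18: insert a.com -> 10.0.0.2 (expiry=26+13=39). clock=26
Op 19: insert c.com -> 10.0.0.2 (expiry=26+3=29). clock=26
Op 20: tick 2 -> clock=28.
Op 21: insert b.com -> 10.0.0.6 (expiry=28+8=36). clock=28
Op 22: insert a.com -> 10.0.0.2 (expiry=28+12=40). clock=28
Op 23: tick 2 -> clock=30. purged={c.com}
Op 24: insert a.com -> 10.0.0.6 (expiry=30+6=36). clock=30
Op 25: tick 4 -> clock=34.
Op 26: insert b.com -> 10.0.0.4 (expiry=34+11=45). clock=34
Op 27: insert b.com -> 10.0.0.1 (expiry=34+7=41). clock=34
Op 28: insert a.com -> 10.0.0.2 (expiry=34+10=44). clock=34
Op 29: tick 1 -> clock=35.
Op 30: tick 3 -> clock=38.
Final cache (unexpired): {a.com,b.com} -> size=2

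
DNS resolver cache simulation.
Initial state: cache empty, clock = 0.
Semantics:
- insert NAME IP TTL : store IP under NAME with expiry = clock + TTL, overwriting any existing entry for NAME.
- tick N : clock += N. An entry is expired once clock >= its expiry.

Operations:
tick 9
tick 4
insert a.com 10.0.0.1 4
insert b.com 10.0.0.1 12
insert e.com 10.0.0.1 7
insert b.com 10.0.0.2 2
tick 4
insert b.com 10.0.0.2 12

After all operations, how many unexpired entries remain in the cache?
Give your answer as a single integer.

Op 1: tick 9 -> clock=9.
Op 2: tick 4 -> clock=13.
Op 3: insert a.com -> 10.0.0.1 (expiry=13+4=17). clock=13
Op 4: insert b.com -> 10.0.0.1 (expiry=13+12=25). clock=13
Op 5: insert e.com -> 10.0.0.1 (expiry=13+7=20). clock=13
Op 6: insert b.com -> 10.0.0.2 (expiry=13+2=15). clock=13
Op 7: tick 4 -> clock=17. purged={a.com,b.com}
Op 8: insert b.com -> 10.0.0.2 (expiry=17+12=29). clock=17
Final cache (unexpired): {b.com,e.com} -> size=2

Answer: 2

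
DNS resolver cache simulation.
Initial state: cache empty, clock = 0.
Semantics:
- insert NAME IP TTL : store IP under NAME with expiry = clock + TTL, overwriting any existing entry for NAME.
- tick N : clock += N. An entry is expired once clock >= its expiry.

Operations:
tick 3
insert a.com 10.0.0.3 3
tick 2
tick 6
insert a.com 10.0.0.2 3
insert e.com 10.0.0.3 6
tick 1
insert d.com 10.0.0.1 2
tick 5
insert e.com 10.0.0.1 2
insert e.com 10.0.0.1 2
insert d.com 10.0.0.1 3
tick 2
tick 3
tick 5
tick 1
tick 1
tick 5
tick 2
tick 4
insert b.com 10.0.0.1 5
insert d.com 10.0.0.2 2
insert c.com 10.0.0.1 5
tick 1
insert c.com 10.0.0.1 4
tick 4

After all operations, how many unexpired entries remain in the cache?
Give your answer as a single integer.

Op 1: tick 3 -> clock=3.
Op 2: insert a.com -> 10.0.0.3 (expiry=3+3=6). clock=3
Op 3: tick 2 -> clock=5.
Op 4: tick 6 -> clock=11. purged={a.com}
Op 5: insert a.com -> 10.0.0.2 (expiry=11+3=14). clock=11
Op 6: insert e.com -> 10.0.0.3 (expiry=11+6=17). clock=11
Op 7: tick 1 -> clock=12.
Op 8: insert d.com -> 10.0.0.1 (expiry=12+2=14). clock=12
Op 9: tick 5 -> clock=17. purged={a.com,d.com,e.com}
Op 10: insert e.com -> 10.0.0.1 (expiry=17+2=19). clock=17
Op 11: insert e.com -> 10.0.0.1 (expiry=17+2=19). clock=17
Op 12: insert d.com -> 10.0.0.1 (expiry=17+3=20). clock=17
Op 13: tick 2 -> clock=19. purged={e.com}
Op 14: tick 3 -> clock=22. purged={d.com}
Op 15: tick 5 -> clock=27.
Op 16: tick 1 -> clock=28.
Op 17: tick 1 -> clock=29.
Op 18: tick 5 -> clock=34.
Op 19: tick 2 -> clock=36.
Op 20: tick 4 -> clock=40.
Op 21: insert b.com -> 10.0.0.1 (expiry=40+5=45). clock=40
Op 22: insert d.com -> 10.0.0.2 (expiry=40+2=42). clock=40
Op 23: insert c.com -> 10.0.0.1 (expiry=40+5=45). clock=40
Op 24: tick 1 -> clock=41.
Op 25: insert c.com -> 10.0.0.1 (expiry=41+4=45). clock=41
Op 26: tick 4 -> clock=45. purged={b.com,c.com,d.com}
Final cache (unexpired): {} -> size=0

Answer: 0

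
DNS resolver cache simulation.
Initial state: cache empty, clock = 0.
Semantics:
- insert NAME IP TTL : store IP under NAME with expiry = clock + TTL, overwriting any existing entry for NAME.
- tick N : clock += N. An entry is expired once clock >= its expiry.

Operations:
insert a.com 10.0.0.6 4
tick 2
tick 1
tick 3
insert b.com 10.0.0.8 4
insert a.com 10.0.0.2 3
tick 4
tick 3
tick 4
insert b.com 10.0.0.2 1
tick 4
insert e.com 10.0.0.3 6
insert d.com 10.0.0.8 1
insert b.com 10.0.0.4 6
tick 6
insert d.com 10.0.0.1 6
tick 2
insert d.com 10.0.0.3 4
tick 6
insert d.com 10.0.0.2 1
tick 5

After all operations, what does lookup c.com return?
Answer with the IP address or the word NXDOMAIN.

Op 1: insert a.com -> 10.0.0.6 (expiry=0+4=4). clock=0
Op 2: tick 2 -> clock=2.
Op 3: tick 1 -> clock=3.
Op 4: tick 3 -> clock=6. purged={a.com}
Op 5: insert b.com -> 10.0.0.8 (expiry=6+4=10). clock=6
Op 6: insert a.com -> 10.0.0.2 (expiry=6+3=9). clock=6
Op 7: tick 4 -> clock=10. purged={a.com,b.com}
Op 8: tick 3 -> clock=13.
Op 9: tick 4 -> clock=17.
Op 10: insert b.com -> 10.0.0.2 (expiry=17+1=18). clock=17
Op 11: tick 4 -> clock=21. purged={b.com}
Op 12: insert e.com -> 10.0.0.3 (expiry=21+6=27). clock=21
Op 13: insert d.com -> 10.0.0.8 (expiry=21+1=22). clock=21
Op 14: insert b.com -> 10.0.0.4 (expiry=21+6=27). clock=21
Op 15: tick 6 -> clock=27. purged={b.com,d.com,e.com}
Op 16: insert d.com -> 10.0.0.1 (expiry=27+6=33). clock=27
Op 17: tick 2 -> clock=29.
Op 18: insert d.com -> 10.0.0.3 (expiry=29+4=33). clock=29
Op 19: tick 6 -> clock=35. purged={d.com}
Op 20: insert d.com -> 10.0.0.2 (expiry=35+1=36). clock=35
Op 21: tick 5 -> clock=40. purged={d.com}
lookup c.com: not in cache (expired or never inserted)

Answer: NXDOMAIN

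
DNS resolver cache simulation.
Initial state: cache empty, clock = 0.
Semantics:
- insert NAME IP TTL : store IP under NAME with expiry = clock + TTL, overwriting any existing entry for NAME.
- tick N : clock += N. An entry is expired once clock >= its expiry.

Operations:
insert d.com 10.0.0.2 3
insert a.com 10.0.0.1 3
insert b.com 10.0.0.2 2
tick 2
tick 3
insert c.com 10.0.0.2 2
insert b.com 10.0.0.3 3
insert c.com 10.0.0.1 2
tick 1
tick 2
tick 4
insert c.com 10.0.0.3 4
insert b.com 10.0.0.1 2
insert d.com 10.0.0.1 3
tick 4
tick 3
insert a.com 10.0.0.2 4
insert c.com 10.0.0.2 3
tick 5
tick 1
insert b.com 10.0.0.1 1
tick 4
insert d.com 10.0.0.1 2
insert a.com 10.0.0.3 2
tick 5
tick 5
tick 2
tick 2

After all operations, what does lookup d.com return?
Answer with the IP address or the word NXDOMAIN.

Op 1: insert d.com -> 10.0.0.2 (expiry=0+3=3). clock=0
Op 2: insert a.com -> 10.0.0.1 (expiry=0+3=3). clock=0
Op 3: insert b.com -> 10.0.0.2 (expiry=0+2=2). clock=0
Op 4: tick 2 -> clock=2. purged={b.com}
Op 5: tick 3 -> clock=5. purged={a.com,d.com}
Op 6: insert c.com -> 10.0.0.2 (expiry=5+2=7). clock=5
Op 7: insert b.com -> 10.0.0.3 (expiry=5+3=8). clock=5
Op 8: insert c.com -> 10.0.0.1 (expiry=5+2=7). clock=5
Op 9: tick 1 -> clock=6.
Op 10: tick 2 -> clock=8. purged={b.com,c.com}
Op 11: tick 4 -> clock=12.
Op 12: insert c.com -> 10.0.0.3 (expiry=12+4=16). clock=12
Op 13: insert b.com -> 10.0.0.1 (expiry=12+2=14). clock=12
Op 14: insert d.com -> 10.0.0.1 (expiry=12+3=15). clock=12
Op 15: tick 4 -> clock=16. purged={b.com,c.com,d.com}
Op 16: tick 3 -> clock=19.
Op 17: insert a.com -> 10.0.0.2 (expiry=19+4=23). clock=19
Op 18: insert c.com -> 10.0.0.2 (expiry=19+3=22). clock=19
Op 19: tick 5 -> clock=24. purged={a.com,c.com}
Op 20: tick 1 -> clock=25.
Op 21: insert b.com -> 10.0.0.1 (expiry=25+1=26). clock=25
Op 22: tick 4 -> clock=29. purged={b.com}
Op 23: insert d.com -> 10.0.0.1 (expiry=29+2=31). clock=29
Op 24: insert a.com -> 10.0.0.3 (expiry=29+2=31). clock=29
Op 25: tick 5 -> clock=34. purged={a.com,d.com}
Op 26: tick 5 -> clock=39.
Op 27: tick 2 -> clock=41.
Op 28: tick 2 -> clock=43.
lookup d.com: not in cache (expired or never inserted)

Answer: NXDOMAIN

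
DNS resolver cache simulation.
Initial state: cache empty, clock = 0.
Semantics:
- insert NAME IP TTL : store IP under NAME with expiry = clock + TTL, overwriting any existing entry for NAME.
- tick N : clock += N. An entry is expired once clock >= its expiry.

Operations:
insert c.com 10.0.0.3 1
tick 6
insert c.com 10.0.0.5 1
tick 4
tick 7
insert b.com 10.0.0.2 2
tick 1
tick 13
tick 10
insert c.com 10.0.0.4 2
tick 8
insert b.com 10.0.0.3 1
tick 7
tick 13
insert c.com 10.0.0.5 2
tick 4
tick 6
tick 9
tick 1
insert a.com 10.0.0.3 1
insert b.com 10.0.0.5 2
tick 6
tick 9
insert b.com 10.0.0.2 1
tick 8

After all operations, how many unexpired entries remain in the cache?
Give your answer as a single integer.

Op 1: insert c.com -> 10.0.0.3 (expiry=0+1=1). clock=0
Op 2: tick 6 -> clock=6. purged={c.com}
Op 3: insert c.com -> 10.0.0.5 (expiry=6+1=7). clock=6
Op 4: tick 4 -> clock=10. purged={c.com}
Op 5: tick 7 -> clock=17.
Op 6: insert b.com -> 10.0.0.2 (expiry=17+2=19). clock=17
Op 7: tick 1 -> clock=18.
Op 8: tick 13 -> clock=31. purged={b.com}
Op 9: tick 10 -> clock=41.
Op 10: insert c.com -> 10.0.0.4 (expiry=41+2=43). clock=41
Op 11: tick 8 -> clock=49. purged={c.com}
Op 12: insert b.com -> 10.0.0.3 (expiry=49+1=50). clock=49
Op 13: tick 7 -> clock=56. purged={b.com}
Op 14: tick 13 -> clock=69.
Op 15: insert c.com -> 10.0.0.5 (expiry=69+2=71). clock=69
Op 16: tick 4 -> clock=73. purged={c.com}
Op 17: tick 6 -> clock=79.
Op 18: tick 9 -> clock=88.
Op 19: tick 1 -> clock=89.
Op 20: insert a.com -> 10.0.0.3 (expiry=89+1=90). clock=89
Op 21: insert b.com -> 10.0.0.5 (expiry=89+2=91). clock=89
Op 22: tick 6 -> clock=95. purged={a.com,b.com}
Op 23: tick 9 -> clock=104.
Op 24: insert b.com -> 10.0.0.2 (expiry=104+1=105). clock=104
Op 25: tick 8 -> clock=112. purged={b.com}
Final cache (unexpired): {} -> size=0

Answer: 0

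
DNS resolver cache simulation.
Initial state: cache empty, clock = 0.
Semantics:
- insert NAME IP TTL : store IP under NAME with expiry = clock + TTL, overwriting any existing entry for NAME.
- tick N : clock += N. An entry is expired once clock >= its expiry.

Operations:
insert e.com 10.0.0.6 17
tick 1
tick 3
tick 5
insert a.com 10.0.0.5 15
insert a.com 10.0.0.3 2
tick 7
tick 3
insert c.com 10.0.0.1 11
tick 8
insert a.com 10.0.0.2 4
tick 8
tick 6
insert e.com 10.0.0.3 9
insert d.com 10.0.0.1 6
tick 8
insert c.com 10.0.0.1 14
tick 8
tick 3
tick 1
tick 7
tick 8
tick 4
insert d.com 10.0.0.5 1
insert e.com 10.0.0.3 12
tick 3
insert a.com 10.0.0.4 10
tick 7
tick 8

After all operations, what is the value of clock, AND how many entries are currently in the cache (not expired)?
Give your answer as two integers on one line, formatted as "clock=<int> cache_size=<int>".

Op 1: insert e.com -> 10.0.0.6 (expiry=0+17=17). clock=0
Op 2: tick 1 -> clock=1.
Op 3: tick 3 -> clock=4.
Op 4: tick 5 -> clock=9.
Op 5: insert a.com -> 10.0.0.5 (expiry=9+15=24). clock=9
Op 6: insert a.com -> 10.0.0.3 (expiry=9+2=11). clock=9
Op 7: tick 7 -> clock=16. purged={a.com}
Op 8: tick 3 -> clock=19. purged={e.com}
Op 9: insert c.com -> 10.0.0.1 (expiry=19+11=30). clock=19
Op 10: tick 8 -> clock=27.
Op 11: insert a.com -> 10.0.0.2 (expiry=27+4=31). clock=27
Op 12: tick 8 -> clock=35. purged={a.com,c.com}
Op 13: tick 6 -> clock=41.
Op 14: insert e.com -> 10.0.0.3 (expiry=41+9=50). clock=41
Op 15: insert d.com -> 10.0.0.1 (expiry=41+6=47). clock=41
Op 16: tick 8 -> clock=49. purged={d.com}
Op 17: insert c.com -> 10.0.0.1 (expiry=49+14=63). clock=49
Op 18: tick 8 -> clock=57. purged={e.com}
Op 19: tick 3 -> clock=60.
Op 20: tick 1 -> clock=61.
Op 21: tick 7 -> clock=68. purged={c.com}
Op 22: tick 8 -> clock=76.
Op 23: tick 4 -> clock=80.
Op 24: insert d.com -> 10.0.0.5 (expiry=80+1=81). clock=80
Op 25: insert e.com -> 10.0.0.3 (expiry=80+12=92). clock=80
Op 26: tick 3 -> clock=83. purged={d.com}
Op 27: insert a.com -> 10.0.0.4 (expiry=83+10=93). clock=83
Op 28: tick 7 -> clock=90.
Op 29: tick 8 -> clock=98. purged={a.com,e.com}
Final clock = 98
Final cache (unexpired): {} -> size=0

Answer: clock=98 cache_size=0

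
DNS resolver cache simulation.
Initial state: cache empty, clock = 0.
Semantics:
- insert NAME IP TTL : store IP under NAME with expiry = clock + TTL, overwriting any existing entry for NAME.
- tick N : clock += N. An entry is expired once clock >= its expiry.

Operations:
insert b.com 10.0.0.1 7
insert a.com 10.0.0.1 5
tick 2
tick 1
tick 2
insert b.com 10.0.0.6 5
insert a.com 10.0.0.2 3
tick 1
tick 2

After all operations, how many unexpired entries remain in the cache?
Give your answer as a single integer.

Answer: 1

Derivation:
Op 1: insert b.com -> 10.0.0.1 (expiry=0+7=7). clock=0
Op 2: insert a.com -> 10.0.0.1 (expiry=0+5=5). clock=0
Op 3: tick 2 -> clock=2.
Op 4: tick 1 -> clock=3.
Op 5: tick 2 -> clock=5. purged={a.com}
Op 6: insert b.com -> 10.0.0.6 (expiry=5+5=10). clock=5
Op 7: insert a.com -> 10.0.0.2 (expiry=5+3=8). clock=5
Op 8: tick 1 -> clock=6.
Op 9: tick 2 -> clock=8. purged={a.com}
Final cache (unexpired): {b.com} -> size=1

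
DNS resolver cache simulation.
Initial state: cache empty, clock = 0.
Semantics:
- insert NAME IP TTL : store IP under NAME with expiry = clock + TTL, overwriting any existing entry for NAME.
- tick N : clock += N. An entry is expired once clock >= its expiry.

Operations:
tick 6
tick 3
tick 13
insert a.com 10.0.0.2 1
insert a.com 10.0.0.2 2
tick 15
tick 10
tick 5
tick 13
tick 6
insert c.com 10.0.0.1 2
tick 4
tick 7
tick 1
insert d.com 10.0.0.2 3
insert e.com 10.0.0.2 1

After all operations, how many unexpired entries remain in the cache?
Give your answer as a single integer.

Op 1: tick 6 -> clock=6.
Op 2: tick 3 -> clock=9.
Op 3: tick 13 -> clock=22.
Op 4: insert a.com -> 10.0.0.2 (expiry=22+1=23). clock=22
Op 5: insert a.com -> 10.0.0.2 (expiry=22+2=24). clock=22
Op 6: tick 15 -> clock=37. purged={a.com}
Op 7: tick 10 -> clock=47.
Op 8: tick 5 -> clock=52.
Op 9: tick 13 -> clock=65.
Op 10: tick 6 -> clock=71.
Op 11: insert c.com -> 10.0.0.1 (expiry=71+2=73). clock=71
Op 12: tick 4 -> clock=75. purged={c.com}
Op 13: tick 7 -> clock=82.
Op 14: tick 1 -> clock=83.
Op 15: insert d.com -> 10.0.0.2 (expiry=83+3=86). clock=83
Op 16: insert e.com -> 10.0.0.2 (expiry=83+1=84). clock=83
Final cache (unexpired): {d.com,e.com} -> size=2

Answer: 2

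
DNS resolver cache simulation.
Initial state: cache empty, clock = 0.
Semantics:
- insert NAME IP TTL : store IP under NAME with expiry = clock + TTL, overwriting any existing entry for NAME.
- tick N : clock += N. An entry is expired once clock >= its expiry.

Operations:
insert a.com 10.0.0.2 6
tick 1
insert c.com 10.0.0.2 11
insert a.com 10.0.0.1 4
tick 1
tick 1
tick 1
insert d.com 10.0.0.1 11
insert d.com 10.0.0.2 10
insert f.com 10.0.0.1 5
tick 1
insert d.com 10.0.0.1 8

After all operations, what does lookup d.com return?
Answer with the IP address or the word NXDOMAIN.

Answer: 10.0.0.1

Derivation:
Op 1: insert a.com -> 10.0.0.2 (expiry=0+6=6). clock=0
Op 2: tick 1 -> clock=1.
Op 3: insert c.com -> 10.0.0.2 (expiry=1+11=12). clock=1
Op 4: insert a.com -> 10.0.0.1 (expiry=1+4=5). clock=1
Op 5: tick 1 -> clock=2.
Op 6: tick 1 -> clock=3.
Op 7: tick 1 -> clock=4.
Op 8: insert d.com -> 10.0.0.1 (expiry=4+11=15). clock=4
Op 9: insert d.com -> 10.0.0.2 (expiry=4+10=14). clock=4
Op 10: insert f.com -> 10.0.0.1 (expiry=4+5=9). clock=4
Op 11: tick 1 -> clock=5. purged={a.com}
Op 12: insert d.com -> 10.0.0.1 (expiry=5+8=13). clock=5
lookup d.com: present, ip=10.0.0.1 expiry=13 > clock=5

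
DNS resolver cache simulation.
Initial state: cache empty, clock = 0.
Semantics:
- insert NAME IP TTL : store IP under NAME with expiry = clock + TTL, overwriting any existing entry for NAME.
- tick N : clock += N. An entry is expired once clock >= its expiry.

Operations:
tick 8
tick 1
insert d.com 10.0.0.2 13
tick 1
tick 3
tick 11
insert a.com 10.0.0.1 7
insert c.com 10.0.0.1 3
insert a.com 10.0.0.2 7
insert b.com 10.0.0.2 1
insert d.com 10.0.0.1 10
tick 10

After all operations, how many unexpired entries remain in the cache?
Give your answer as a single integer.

Op 1: tick 8 -> clock=8.
Op 2: tick 1 -> clock=9.
Op 3: insert d.com -> 10.0.0.2 (expiry=9+13=22). clock=9
Op 4: tick 1 -> clock=10.
Op 5: tick 3 -> clock=13.
Op 6: tick 11 -> clock=24. purged={d.com}
Op 7: insert a.com -> 10.0.0.1 (expiry=24+7=31). clock=24
Op 8: insert c.com -> 10.0.0.1 (expiry=24+3=27). clock=24
Op 9: insert a.com -> 10.0.0.2 (expiry=24+7=31). clock=24
Op 10: insert b.com -> 10.0.0.2 (expiry=24+1=25). clock=24
Op 11: insert d.com -> 10.0.0.1 (expiry=24+10=34). clock=24
Op 12: tick 10 -> clock=34. purged={a.com,b.com,c.com,d.com}
Final cache (unexpired): {} -> size=0

Answer: 0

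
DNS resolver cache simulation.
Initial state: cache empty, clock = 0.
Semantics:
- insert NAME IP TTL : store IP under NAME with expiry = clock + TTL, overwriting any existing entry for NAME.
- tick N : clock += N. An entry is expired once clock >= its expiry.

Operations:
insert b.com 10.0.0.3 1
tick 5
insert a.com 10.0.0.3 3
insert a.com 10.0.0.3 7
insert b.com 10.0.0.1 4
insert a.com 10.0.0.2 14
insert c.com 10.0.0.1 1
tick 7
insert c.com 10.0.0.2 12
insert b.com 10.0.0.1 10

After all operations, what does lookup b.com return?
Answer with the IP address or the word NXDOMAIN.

Answer: 10.0.0.1

Derivation:
Op 1: insert b.com -> 10.0.0.3 (expiry=0+1=1). clock=0
Op 2: tick 5 -> clock=5. purged={b.com}
Op 3: insert a.com -> 10.0.0.3 (expiry=5+3=8). clock=5
Op 4: insert a.com -> 10.0.0.3 (expiry=5+7=12). clock=5
Op 5: insert b.com -> 10.0.0.1 (expiry=5+4=9). clock=5
Op 6: insert a.com -> 10.0.0.2 (expiry=5+14=19). clock=5
Op 7: insert c.com -> 10.0.0.1 (expiry=5+1=6). clock=5
Op 8: tick 7 -> clock=12. purged={b.com,c.com}
Op 9: insert c.com -> 10.0.0.2 (expiry=12+12=24). clock=12
Op 10: insert b.com -> 10.0.0.1 (expiry=12+10=22). clock=12
lookup b.com: present, ip=10.0.0.1 expiry=22 > clock=12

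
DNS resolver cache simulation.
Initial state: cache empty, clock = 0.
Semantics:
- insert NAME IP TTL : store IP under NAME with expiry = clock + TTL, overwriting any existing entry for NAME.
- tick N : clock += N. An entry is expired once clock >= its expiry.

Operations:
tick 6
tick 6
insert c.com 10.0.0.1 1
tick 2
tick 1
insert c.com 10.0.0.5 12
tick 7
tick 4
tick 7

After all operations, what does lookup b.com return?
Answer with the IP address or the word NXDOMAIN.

Answer: NXDOMAIN

Derivation:
Op 1: tick 6 -> clock=6.
Op 2: tick 6 -> clock=12.
Op 3: insert c.com -> 10.0.0.1 (expiry=12+1=13). clock=12
Op 4: tick 2 -> clock=14. purged={c.com}
Op 5: tick 1 -> clock=15.
Op 6: insert c.com -> 10.0.0.5 (expiry=15+12=27). clock=15
Op 7: tick 7 -> clock=22.
Op 8: tick 4 -> clock=26.
Op 9: tick 7 -> clock=33. purged={c.com}
lookup b.com: not in cache (expired or never inserted)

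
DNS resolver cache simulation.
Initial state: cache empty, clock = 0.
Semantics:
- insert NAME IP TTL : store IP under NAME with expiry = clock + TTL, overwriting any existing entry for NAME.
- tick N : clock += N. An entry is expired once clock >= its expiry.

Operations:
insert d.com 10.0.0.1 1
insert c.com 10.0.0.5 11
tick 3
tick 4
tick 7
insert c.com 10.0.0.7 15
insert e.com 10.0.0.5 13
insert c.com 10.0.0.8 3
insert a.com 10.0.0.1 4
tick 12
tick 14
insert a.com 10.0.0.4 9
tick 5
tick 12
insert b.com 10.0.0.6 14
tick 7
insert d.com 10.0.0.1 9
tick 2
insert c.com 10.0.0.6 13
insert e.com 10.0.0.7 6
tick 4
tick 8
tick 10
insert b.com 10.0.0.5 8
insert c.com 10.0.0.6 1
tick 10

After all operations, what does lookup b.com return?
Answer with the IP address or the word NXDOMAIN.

Op 1: insert d.com -> 10.0.0.1 (expiry=0+1=1). clock=0
Op 2: insert c.com -> 10.0.0.5 (expiry=0+11=11). clock=0
Op 3: tick 3 -> clock=3. purged={d.com}
Op 4: tick 4 -> clock=7.
Op 5: tick 7 -> clock=14. purged={c.com}
Op 6: insert c.com -> 10.0.0.7 (expiry=14+15=29). clock=14
Op 7: insert e.com -> 10.0.0.5 (expiry=14+13=27). clock=14
Op 8: insert c.com -> 10.0.0.8 (expiry=14+3=17). clock=14
Op 9: insert a.com -> 10.0.0.1 (expiry=14+4=18). clock=14
Op 10: tick 12 -> clock=26. purged={a.com,c.com}
Op 11: tick 14 -> clock=40. purged={e.com}
Op 12: insert a.com -> 10.0.0.4 (expiry=40+9=49). clock=40
Op 13: tick 5 -> clock=45.
Op 14: tick 12 -> clock=57. purged={a.com}
Op 15: insert b.com -> 10.0.0.6 (expiry=57+14=71). clock=57
Op 16: tick 7 -> clock=64.
Op 17: insert d.com -> 10.0.0.1 (expiry=64+9=73). clock=64
Op 18: tick 2 -> clock=66.
Op 19: insert c.com -> 10.0.0.6 (expiry=66+13=79). clock=66
Op 20: insert e.com -> 10.0.0.7 (expiry=66+6=72). clock=66
Op 21: tick 4 -> clock=70.
Op 22: tick 8 -> clock=78. purged={b.com,d.com,e.com}
Op 23: tick 10 -> clock=88. purged={c.com}
Op 24: insert b.com -> 10.0.0.5 (expiry=88+8=96). clock=88
Op 25: insert c.com -> 10.0.0.6 (expiry=88+1=89). clock=88
Op 26: tick 10 -> clock=98. purged={b.com,c.com}
lookup b.com: not in cache (expired or never inserted)

Answer: NXDOMAIN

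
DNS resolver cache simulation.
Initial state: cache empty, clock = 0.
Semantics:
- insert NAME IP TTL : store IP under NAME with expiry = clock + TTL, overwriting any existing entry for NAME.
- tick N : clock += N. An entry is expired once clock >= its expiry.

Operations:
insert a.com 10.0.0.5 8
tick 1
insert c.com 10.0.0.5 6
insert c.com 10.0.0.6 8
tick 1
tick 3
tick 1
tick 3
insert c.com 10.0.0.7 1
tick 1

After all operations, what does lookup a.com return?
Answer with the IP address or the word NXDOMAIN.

Answer: NXDOMAIN

Derivation:
Op 1: insert a.com -> 10.0.0.5 (expiry=0+8=8). clock=0
Op 2: tick 1 -> clock=1.
Op 3: insert c.com -> 10.0.0.5 (expiry=1+6=7). clock=1
Op 4: insert c.com -> 10.0.0.6 (expiry=1+8=9). clock=1
Op 5: tick 1 -> clock=2.
Op 6: tick 3 -> clock=5.
Op 7: tick 1 -> clock=6.
Op 8: tick 3 -> clock=9. purged={a.com,c.com}
Op 9: insert c.com -> 10.0.0.7 (expiry=9+1=10). clock=9
Op 10: tick 1 -> clock=10. purged={c.com}
lookup a.com: not in cache (expired or never inserted)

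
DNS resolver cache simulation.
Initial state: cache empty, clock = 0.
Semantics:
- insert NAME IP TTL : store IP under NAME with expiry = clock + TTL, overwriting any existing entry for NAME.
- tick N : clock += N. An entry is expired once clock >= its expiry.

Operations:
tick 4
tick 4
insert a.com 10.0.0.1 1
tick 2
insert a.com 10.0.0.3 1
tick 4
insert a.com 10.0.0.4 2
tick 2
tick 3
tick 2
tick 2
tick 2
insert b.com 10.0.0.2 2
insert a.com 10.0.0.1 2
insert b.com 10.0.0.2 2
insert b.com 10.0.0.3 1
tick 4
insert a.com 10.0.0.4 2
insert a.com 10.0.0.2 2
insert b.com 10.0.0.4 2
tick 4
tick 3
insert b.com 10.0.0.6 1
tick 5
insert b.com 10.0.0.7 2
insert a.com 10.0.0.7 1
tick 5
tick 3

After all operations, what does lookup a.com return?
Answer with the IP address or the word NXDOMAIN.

Op 1: tick 4 -> clock=4.
Op 2: tick 4 -> clock=8.
Op 3: insert a.com -> 10.0.0.1 (expiry=8+1=9). clock=8
Op 4: tick 2 -> clock=10. purged={a.com}
Op 5: insert a.com -> 10.0.0.3 (expiry=10+1=11). clock=10
Op 6: tick 4 -> clock=14. purged={a.com}
Op 7: insert a.com -> 10.0.0.4 (expiry=14+2=16). clock=14
Op 8: tick 2 -> clock=16. purged={a.com}
Op 9: tick 3 -> clock=19.
Op 10: tick 2 -> clock=21.
Op 11: tick 2 -> clock=23.
Op 12: tick 2 -> clock=25.
Op 13: insert b.com -> 10.0.0.2 (expiry=25+2=27). clock=25
Op 14: insert a.com -> 10.0.0.1 (expiry=25+2=27). clock=25
Op 15: insert b.com -> 10.0.0.2 (expiry=25+2=27). clock=25
Op 16: insert b.com -> 10.0.0.3 (expiry=25+1=26). clock=25
Op 17: tick 4 -> clock=29. purged={a.com,b.com}
Op 18: insert a.com -> 10.0.0.4 (expiry=29+2=31). clock=29
Op 19: insert a.com -> 10.0.0.2 (expiry=29+2=31). clock=29
Op 20: insert b.com -> 10.0.0.4 (expiry=29+2=31). clock=29
Op 21: tick 4 -> clock=33. purged={a.com,b.com}
Op 22: tick 3 -> clock=36.
Op 23: insert b.com -> 10.0.0.6 (expiry=36+1=37). clock=36
Op 24: tick 5 -> clock=41. purged={b.com}
Op 25: insert b.com -> 10.0.0.7 (expiry=41+2=43). clock=41
Op 26: insert a.com -> 10.0.0.7 (expiry=41+1=42). clock=41
Op 27: tick 5 -> clock=46. purged={a.com,b.com}
Op 28: tick 3 -> clock=49.
lookup a.com: not in cache (expired or never inserted)

Answer: NXDOMAIN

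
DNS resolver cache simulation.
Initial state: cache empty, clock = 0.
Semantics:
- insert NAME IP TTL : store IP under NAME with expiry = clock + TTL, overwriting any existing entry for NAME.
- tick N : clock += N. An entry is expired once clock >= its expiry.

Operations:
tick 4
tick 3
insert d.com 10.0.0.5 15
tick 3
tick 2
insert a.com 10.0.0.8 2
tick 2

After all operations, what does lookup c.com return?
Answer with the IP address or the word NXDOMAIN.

Answer: NXDOMAIN

Derivation:
Op 1: tick 4 -> clock=4.
Op 2: tick 3 -> clock=7.
Op 3: insert d.com -> 10.0.0.5 (expiry=7+15=22). clock=7
Op 4: tick 3 -> clock=10.
Op 5: tick 2 -> clock=12.
Op 6: insert a.com -> 10.0.0.8 (expiry=12+2=14). clock=12
Op 7: tick 2 -> clock=14. purged={a.com}
lookup c.com: not in cache (expired or never inserted)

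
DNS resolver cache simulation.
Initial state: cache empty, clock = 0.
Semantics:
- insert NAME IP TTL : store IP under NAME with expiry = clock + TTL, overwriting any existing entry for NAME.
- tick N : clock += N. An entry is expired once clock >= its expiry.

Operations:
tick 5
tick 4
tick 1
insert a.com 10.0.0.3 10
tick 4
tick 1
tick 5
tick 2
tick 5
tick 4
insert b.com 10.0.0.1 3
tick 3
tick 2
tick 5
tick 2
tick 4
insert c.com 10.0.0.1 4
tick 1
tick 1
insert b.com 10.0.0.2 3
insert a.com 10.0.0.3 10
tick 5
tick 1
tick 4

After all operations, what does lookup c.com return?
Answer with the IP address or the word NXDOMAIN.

Op 1: tick 5 -> clock=5.
Op 2: tick 4 -> clock=9.
Op 3: tick 1 -> clock=10.
Op 4: insert a.com -> 10.0.0.3 (expiry=10+10=20). clock=10
Op 5: tick 4 -> clock=14.
Op 6: tick 1 -> clock=15.
Op 7: tick 5 -> clock=20. purged={a.com}
Op 8: tick 2 -> clock=22.
Op 9: tick 5 -> clock=27.
Op 10: tick 4 -> clock=31.
Op 11: insert b.com -> 10.0.0.1 (expiry=31+3=34). clock=31
Op 12: tick 3 -> clock=34. purged={b.com}
Op 13: tick 2 -> clock=36.
Op 14: tick 5 -> clock=41.
Op 15: tick 2 -> clock=43.
Op 16: tick 4 -> clock=47.
Op 17: insert c.com -> 10.0.0.1 (expiry=47+4=51). clock=47
Op 18: tick 1 -> clock=48.
Op 19: tick 1 -> clock=49.
Op 20: insert b.com -> 10.0.0.2 (expiry=49+3=52). clock=49
Op 21: insert a.com -> 10.0.0.3 (expiry=49+10=59). clock=49
Op 22: tick 5 -> clock=54. purged={b.com,c.com}
Op 23: tick 1 -> clock=55.
Op 24: tick 4 -> clock=59. purged={a.com}
lookup c.com: not in cache (expired or never inserted)

Answer: NXDOMAIN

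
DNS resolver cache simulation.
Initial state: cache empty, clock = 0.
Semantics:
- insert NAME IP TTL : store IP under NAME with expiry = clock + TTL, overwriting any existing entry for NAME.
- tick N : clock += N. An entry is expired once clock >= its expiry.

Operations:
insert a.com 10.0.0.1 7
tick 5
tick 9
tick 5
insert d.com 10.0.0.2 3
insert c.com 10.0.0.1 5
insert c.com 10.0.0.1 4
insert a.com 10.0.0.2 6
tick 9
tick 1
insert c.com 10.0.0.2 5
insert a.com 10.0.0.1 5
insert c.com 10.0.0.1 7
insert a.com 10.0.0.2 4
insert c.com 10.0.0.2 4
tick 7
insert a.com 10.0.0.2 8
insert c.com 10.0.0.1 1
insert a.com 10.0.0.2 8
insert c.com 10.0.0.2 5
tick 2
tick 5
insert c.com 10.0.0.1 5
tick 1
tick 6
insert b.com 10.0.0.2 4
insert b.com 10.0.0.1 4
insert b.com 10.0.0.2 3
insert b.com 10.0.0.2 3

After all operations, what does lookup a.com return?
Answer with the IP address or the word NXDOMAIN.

Op 1: insert a.com -> 10.0.0.1 (expiry=0+7=7). clock=0
Op 2: tick 5 -> clock=5.
Op 3: tick 9 -> clock=14. purged={a.com}
Op 4: tick 5 -> clock=19.
Op 5: insert d.com -> 10.0.0.2 (expiry=19+3=22). clock=19
Op 6: insert c.com -> 10.0.0.1 (expiry=19+5=24). clock=19
Op 7: insert c.com -> 10.0.0.1 (expiry=19+4=23). clock=19
Op 8: insert a.com -> 10.0.0.2 (expiry=19+6=25). clock=19
Op 9: tick 9 -> clock=28. purged={a.com,c.com,d.com}
Op 10: tick 1 -> clock=29.
Op 11: insert c.com -> 10.0.0.2 (expiry=29+5=34). clock=29
Op 12: insert a.com -> 10.0.0.1 (expiry=29+5=34). clock=29
Op 13: insert c.com -> 10.0.0.1 (expiry=29+7=36). clock=29
Op 14: insert a.com -> 10.0.0.2 (expiry=29+4=33). clock=29
Op 15: insert c.com -> 10.0.0.2 (expiry=29+4=33). clock=29
Op 16: tick 7 -> clock=36. purged={a.com,c.com}
Op 17: insert a.com -> 10.0.0.2 (expiry=36+8=44). clock=36
Op 18: insert c.com -> 10.0.0.1 (expiry=36+1=37). clock=36
Op 19: insert a.com -> 10.0.0.2 (expiry=36+8=44). clock=36
Op 20: insert c.com -> 10.0.0.2 (expiry=36+5=41). clock=36
Op 21: tick 2 -> clock=38.
Op 22: tick 5 -> clock=43. purged={c.com}
Op 23: insert c.com -> 10.0.0.1 (expiry=43+5=48). clock=43
Op 24: tick 1 -> clock=44. purged={a.com}
Op 25: tick 6 -> clock=50. purged={c.com}
Op 26: insert b.com -> 10.0.0.2 (expiry=50+4=54). clock=50
Op 27: insert b.com -> 10.0.0.1 (expiry=50+4=54). clock=50
Op 28: insert b.com -> 10.0.0.2 (expiry=50+3=53). clock=50
Op 29: insert b.com -> 10.0.0.2 (expiry=50+3=53). clock=50
lookup a.com: not in cache (expired or never inserted)

Answer: NXDOMAIN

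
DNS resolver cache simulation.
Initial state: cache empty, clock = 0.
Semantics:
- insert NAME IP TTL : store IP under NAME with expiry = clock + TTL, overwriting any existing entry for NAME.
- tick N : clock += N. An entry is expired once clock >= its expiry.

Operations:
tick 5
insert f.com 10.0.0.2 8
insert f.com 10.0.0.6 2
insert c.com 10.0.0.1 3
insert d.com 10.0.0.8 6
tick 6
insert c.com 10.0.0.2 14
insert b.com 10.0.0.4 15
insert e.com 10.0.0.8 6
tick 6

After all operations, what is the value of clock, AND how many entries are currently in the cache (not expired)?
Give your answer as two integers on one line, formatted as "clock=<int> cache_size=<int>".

Op 1: tick 5 -> clock=5.
Op 2: insert f.com -> 10.0.0.2 (expiry=5+8=13). clock=5
Op 3: insert f.com -> 10.0.0.6 (expiry=5+2=7). clock=5
Op 4: insert c.com -> 10.0.0.1 (expiry=5+3=8). clock=5
Op 5: insert d.com -> 10.0.0.8 (expiry=5+6=11). clock=5
Op 6: tick 6 -> clock=11. purged={c.com,d.com,f.com}
Op 7: insert c.com -> 10.0.0.2 (expiry=11+14=25). clock=11
Op 8: insert b.com -> 10.0.0.4 (expiry=11+15=26). clock=11
Op 9: insert e.com -> 10.0.0.8 (expiry=11+6=17). clock=11
Op 10: tick 6 -> clock=17. purged={e.com}
Final clock = 17
Final cache (unexpired): {b.com,c.com} -> size=2

Answer: clock=17 cache_size=2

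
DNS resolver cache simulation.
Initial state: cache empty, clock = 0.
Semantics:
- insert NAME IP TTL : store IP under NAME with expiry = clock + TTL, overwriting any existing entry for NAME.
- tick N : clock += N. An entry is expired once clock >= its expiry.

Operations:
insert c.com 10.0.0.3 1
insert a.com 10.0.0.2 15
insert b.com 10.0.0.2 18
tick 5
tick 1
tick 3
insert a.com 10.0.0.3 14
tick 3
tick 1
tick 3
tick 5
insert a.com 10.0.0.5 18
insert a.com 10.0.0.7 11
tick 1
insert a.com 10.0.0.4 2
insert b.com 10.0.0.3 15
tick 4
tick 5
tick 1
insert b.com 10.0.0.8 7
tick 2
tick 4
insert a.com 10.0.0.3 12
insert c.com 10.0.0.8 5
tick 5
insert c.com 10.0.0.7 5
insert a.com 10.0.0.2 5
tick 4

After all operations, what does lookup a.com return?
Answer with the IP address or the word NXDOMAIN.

Answer: 10.0.0.2

Derivation:
Op 1: insert c.com -> 10.0.0.3 (expiry=0+1=1). clock=0
Op 2: insert a.com -> 10.0.0.2 (expiry=0+15=15). clock=0
Op 3: insert b.com -> 10.0.0.2 (expiry=0+18=18). clock=0
Op 4: tick 5 -> clock=5. purged={c.com}
Op 5: tick 1 -> clock=6.
Op 6: tick 3 -> clock=9.
Op 7: insert a.com -> 10.0.0.3 (expiry=9+14=23). clock=9
Op 8: tick 3 -> clock=12.
Op 9: tick 1 -> clock=13.
Op 10: tick 3 -> clock=16.
Op 11: tick 5 -> clock=21. purged={b.com}
Op 12: insert a.com -> 10.0.0.5 (expiry=21+18=39). clock=21
Op 13: insert a.com -> 10.0.0.7 (expiry=21+11=32). clock=21
Op 14: tick 1 -> clock=22.
Op 15: insert a.com -> 10.0.0.4 (expiry=22+2=24). clock=22
Op 16: insert b.com -> 10.0.0.3 (expiry=22+15=37). clock=22
Op 17: tick 4 -> clock=26. purged={a.com}
Op 18: tick 5 -> clock=31.
Op 19: tick 1 -> clock=32.
Op 20: insert b.com -> 10.0.0.8 (expiry=32+7=39). clock=32
Op 21: tick 2 -> clock=34.
Op 22: tick 4 -> clock=38.
Op 23: insert a.com -> 10.0.0.3 (expiry=38+12=50). clock=38
Op 24: insert c.com -> 10.0.0.8 (expiry=38+5=43). clock=38
Op 25: tick 5 -> clock=43. purged={b.com,c.com}
Op 26: insert c.com -> 10.0.0.7 (expiry=43+5=48). clock=43
Op 27: insert a.com -> 10.0.0.2 (expiry=43+5=48). clock=43
Op 28: tick 4 -> clock=47.
lookup a.com: present, ip=10.0.0.2 expiry=48 > clock=47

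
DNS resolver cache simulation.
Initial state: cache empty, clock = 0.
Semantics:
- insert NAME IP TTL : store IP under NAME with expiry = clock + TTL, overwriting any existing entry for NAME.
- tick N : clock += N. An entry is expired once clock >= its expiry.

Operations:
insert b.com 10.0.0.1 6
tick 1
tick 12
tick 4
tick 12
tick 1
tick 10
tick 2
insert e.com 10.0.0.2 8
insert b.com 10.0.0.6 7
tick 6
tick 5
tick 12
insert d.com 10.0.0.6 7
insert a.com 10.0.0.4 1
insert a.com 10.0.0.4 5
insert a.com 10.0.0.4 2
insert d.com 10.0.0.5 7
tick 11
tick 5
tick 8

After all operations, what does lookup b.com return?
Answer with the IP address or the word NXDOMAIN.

Op 1: insert b.com -> 10.0.0.1 (expiry=0+6=6). clock=0
Op 2: tick 1 -> clock=1.
Op 3: tick 12 -> clock=13. purged={b.com}
Op 4: tick 4 -> clock=17.
Op 5: tick 12 -> clock=29.
Op 6: tick 1 -> clock=30.
Op 7: tick 10 -> clock=40.
Op 8: tick 2 -> clock=42.
Op 9: insert e.com -> 10.0.0.2 (expiry=42+8=50). clock=42
Op 10: insert b.com -> 10.0.0.6 (expiry=42+7=49). clock=42
Op 11: tick 6 -> clock=48.
Op 12: tick 5 -> clock=53. purged={b.com,e.com}
Op 13: tick 12 -> clock=65.
Op 14: insert d.com -> 10.0.0.6 (expiry=65+7=72). clock=65
Op 15: insert a.com -> 10.0.0.4 (expiry=65+1=66). clock=65
Op 16: insert a.com -> 10.0.0.4 (expiry=65+5=70). clock=65
Op 17: insert a.com -> 10.0.0.4 (expiry=65+2=67). clock=65
Op 18: insert d.com -> 10.0.0.5 (expiry=65+7=72). clock=65
Op 19: tick 11 -> clock=76. purged={a.com,d.com}
Op 20: tick 5 -> clock=81.
Op 21: tick 8 -> clock=89.
lookup b.com: not in cache (expired or never inserted)

Answer: NXDOMAIN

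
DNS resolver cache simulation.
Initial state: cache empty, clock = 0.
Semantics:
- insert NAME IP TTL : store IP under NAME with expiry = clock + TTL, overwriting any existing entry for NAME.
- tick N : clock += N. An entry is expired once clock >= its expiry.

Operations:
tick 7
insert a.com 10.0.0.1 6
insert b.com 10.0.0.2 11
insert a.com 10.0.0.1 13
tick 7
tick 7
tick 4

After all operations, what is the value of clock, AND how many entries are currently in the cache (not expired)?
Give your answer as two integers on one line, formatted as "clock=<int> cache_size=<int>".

Op 1: tick 7 -> clock=7.
Op 2: insert a.com -> 10.0.0.1 (expiry=7+6=13). clock=7
Op 3: insert b.com -> 10.0.0.2 (expiry=7+11=18). clock=7
Op 4: insert a.com -> 10.0.0.1 (expiry=7+13=20). clock=7
Op 5: tick 7 -> clock=14.
Op 6: tick 7 -> clock=21. purged={a.com,b.com}
Op 7: tick 4 -> clock=25.
Final clock = 25
Final cache (unexpired): {} -> size=0

Answer: clock=25 cache_size=0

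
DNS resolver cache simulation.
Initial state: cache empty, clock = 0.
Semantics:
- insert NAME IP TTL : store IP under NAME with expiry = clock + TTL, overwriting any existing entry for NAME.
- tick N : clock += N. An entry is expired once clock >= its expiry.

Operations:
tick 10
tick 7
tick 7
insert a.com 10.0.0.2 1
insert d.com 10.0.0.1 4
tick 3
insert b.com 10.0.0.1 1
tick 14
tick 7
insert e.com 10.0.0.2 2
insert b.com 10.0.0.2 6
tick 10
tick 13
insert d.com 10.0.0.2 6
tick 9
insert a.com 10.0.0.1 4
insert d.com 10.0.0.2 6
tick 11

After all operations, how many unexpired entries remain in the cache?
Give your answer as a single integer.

Answer: 0

Derivation:
Op 1: tick 10 -> clock=10.
Op 2: tick 7 -> clock=17.
Op 3: tick 7 -> clock=24.
Op 4: insert a.com -> 10.0.0.2 (expiry=24+1=25). clock=24
Op 5: insert d.com -> 10.0.0.1 (expiry=24+4=28). clock=24
Op 6: tick 3 -> clock=27. purged={a.com}
Op 7: insert b.com -> 10.0.0.1 (expiry=27+1=28). clock=27
Op 8: tick 14 -> clock=41. purged={b.com,d.com}
Op 9: tick 7 -> clock=48.
Op 10: insert e.com -> 10.0.0.2 (expiry=48+2=50). clock=48
Op 11: insert b.com -> 10.0.0.2 (expiry=48+6=54). clock=48
Op 12: tick 10 -> clock=58. purged={b.com,e.com}
Op 13: tick 13 -> clock=71.
Op 14: insert d.com -> 10.0.0.2 (expiry=71+6=77). clock=71
Op 15: tick 9 -> clock=80. purged={d.com}
Op 16: insert a.com -> 10.0.0.1 (expiry=80+4=84). clock=80
Op 17: insert d.com -> 10.0.0.2 (expiry=80+6=86). clock=80
Op 18: tick 11 -> clock=91. purged={a.com,d.com}
Final cache (unexpired): {} -> size=0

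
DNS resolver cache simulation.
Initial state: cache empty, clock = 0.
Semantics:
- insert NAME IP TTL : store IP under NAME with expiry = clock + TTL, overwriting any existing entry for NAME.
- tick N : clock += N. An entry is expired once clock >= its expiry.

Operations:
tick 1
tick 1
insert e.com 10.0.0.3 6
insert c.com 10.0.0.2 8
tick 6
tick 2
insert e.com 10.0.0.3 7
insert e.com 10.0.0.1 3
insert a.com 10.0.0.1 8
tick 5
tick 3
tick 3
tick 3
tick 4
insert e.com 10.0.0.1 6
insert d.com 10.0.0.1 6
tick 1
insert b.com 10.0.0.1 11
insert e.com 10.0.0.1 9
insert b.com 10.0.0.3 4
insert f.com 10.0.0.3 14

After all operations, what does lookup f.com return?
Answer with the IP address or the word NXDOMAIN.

Answer: 10.0.0.3

Derivation:
Op 1: tick 1 -> clock=1.
Op 2: tick 1 -> clock=2.
Op 3: insert e.com -> 10.0.0.3 (expiry=2+6=8). clock=2
Op 4: insert c.com -> 10.0.0.2 (expiry=2+8=10). clock=2
Op 5: tick 6 -> clock=8. purged={e.com}
Op 6: tick 2 -> clock=10. purged={c.com}
Op 7: insert e.com -> 10.0.0.3 (expiry=10+7=17). clock=10
Op 8: insert e.com -> 10.0.0.1 (expiry=10+3=13). clock=10
Op 9: insert a.com -> 10.0.0.1 (expiry=10+8=18). clock=10
Op 10: tick 5 -> clock=15. purged={e.com}
Op 11: tick 3 -> clock=18. purged={a.com}
Op 12: tick 3 -> clock=21.
Op 13: tick 3 -> clock=24.
Op 14: tick 4 -> clock=28.
Op 15: insert e.com -> 10.0.0.1 (expiry=28+6=34). clock=28
Op 16: insert d.com -> 10.0.0.1 (expiry=28+6=34). clock=28
Op 17: tick 1 -> clock=29.
Op 18: insert b.com -> 10.0.0.1 (expiry=29+11=40). clock=29
Op 19: insert e.com -> 10.0.0.1 (expiry=29+9=38). clock=29
Op 20: insert b.com -> 10.0.0.3 (expiry=29+4=33). clock=29
Op 21: insert f.com -> 10.0.0.3 (expiry=29+14=43). clock=29
lookup f.com: present, ip=10.0.0.3 expiry=43 > clock=29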